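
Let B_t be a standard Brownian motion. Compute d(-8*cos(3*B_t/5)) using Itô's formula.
d(-8*cos(3*B_t/5)) = (36*cos(3*B_t/5)/25) dt + (24*sin(3*B_t/5)/5) dB_t

Itô's formula for f(B_t) gives d f(B_t) = f'(B_t) dB_t + (1/2) f''(B_t) dt. Compute derivatives of f(x) = -8*cos(3*x/5):
  f'(x)  = 24*sin(3*x/5)/5
  f''(x) = 72*cos(3*x/5)/25
Substitute x = B_t and multiply the f'' term by 1/2:
  drift     = (1/2) * (72*cos(3*x/5)/25) evaluated at B_t = 36*cos(3*B_t/5)/25
  diffusion = (24*sin(3*x/5)/5) evaluated at B_t = 24*sin(3*B_t/5)/5
Therefore d(-8*cos(3*B_t/5)) = (36*cos(3*B_t/5)/25) dt + (24*sin(3*B_t/5)/5) dB_t.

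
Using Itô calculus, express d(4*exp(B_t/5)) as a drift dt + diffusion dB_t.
d(4*exp(B_t/5)) = (2*exp(B_t/5)/25) dt + (4*exp(B_t/5)/5) dB_t

Itô's formula for f(B_t) gives d f(B_t) = f'(B_t) dB_t + (1/2) f''(B_t) dt. Compute derivatives of f(x) = 4*exp(x/5):
  f'(x)  = 4*exp(x/5)/5
  f''(x) = 4*exp(x/5)/25
Substitute x = B_t and multiply the f'' term by 1/2:
  drift     = (1/2) * (4*exp(x/5)/25) evaluated at B_t = 2*exp(B_t/5)/25
  diffusion = (4*exp(x/5)/5) evaluated at B_t = 4*exp(B_t/5)/5
Therefore d(4*exp(B_t/5)) = (2*exp(B_t/5)/25) dt + (4*exp(B_t/5)/5) dB_t.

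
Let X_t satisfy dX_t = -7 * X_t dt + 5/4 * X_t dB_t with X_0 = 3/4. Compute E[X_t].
E[X_t] = 3*exp(-7*t)/4

For GBM dX = mu X dt + sigma X dB with X_0 = x_0, apply Itô to Y = log X: dY = (mu - sigma^2/2) dt + sigma dB, so Y_t = log(x_0) + (mu - sigma^2/2) t + sigma B_t and hence X_t = x_0 * exp((mu - sigma^2/2) t + sigma B_t).
With mu = -7, sigma = 5/4, x_0 = 3/4, this gives:
  X_t = 3/4 * exp((-249/32) * t + (5/4) * B_t).
Since sigma*B_t ~ Normal(0, sigma^2 t), E[exp(sigma*B_t)] = exp(sigma^2 t / 2); so E[X_t] = x_0 * exp((mu - sigma^2/2) t) * exp(sigma^2 t / 2) = x_0 * exp(mu t) = 3*exp(-7*t)/4.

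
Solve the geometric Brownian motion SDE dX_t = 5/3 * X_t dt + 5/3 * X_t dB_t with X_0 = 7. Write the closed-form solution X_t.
X_t = 7 * exp((5/18) * t + (5/3) * B_t)

For GBM dX = mu X dt + sigma X dB with X_0 = x_0, apply Itô to Y = log X: dY = (mu - sigma^2/2) dt + sigma dB, so Y_t = log(x_0) + (mu - sigma^2/2) t + sigma B_t and hence X_t = x_0 * exp((mu - sigma^2/2) t + sigma B_t).
With mu = 5/3, sigma = 5/3, x_0 = 7, this gives:
  X_t = 7 * exp((5/18) * t + (5/3) * B_t).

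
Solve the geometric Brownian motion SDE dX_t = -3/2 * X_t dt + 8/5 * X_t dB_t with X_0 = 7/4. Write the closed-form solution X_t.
X_t = 7/4 * exp((-139/50) * t + (8/5) * B_t)

For GBM dX = mu X dt + sigma X dB with X_0 = x_0, apply Itô to Y = log X: dY = (mu - sigma^2/2) dt + sigma dB, so Y_t = log(x_0) + (mu - sigma^2/2) t + sigma B_t and hence X_t = x_0 * exp((mu - sigma^2/2) t + sigma B_t).
With mu = -3/2, sigma = 8/5, x_0 = 7/4, this gives:
  X_t = 7/4 * exp((-139/50) * t + (8/5) * B_t).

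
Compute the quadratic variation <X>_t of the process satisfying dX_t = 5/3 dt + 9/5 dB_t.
<X>_t = 81*t/25

For an Itô process dX_t = a(t) dt + b(t) dB_t, the quadratic variation is <X>_t = int_0^t b(s)^2 ds (the drift term does not contribute). Here b(s) = 9/5, so
  b(s)^2 = 81/25.
Integrating from 0 to t:
  <X>_t = int_0^t (81/25) ds = 81*t/25.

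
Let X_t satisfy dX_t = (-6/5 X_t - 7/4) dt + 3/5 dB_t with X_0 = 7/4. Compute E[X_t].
E[X_t] = -35/24 + 77*exp(-6*t/5)/24

Taking expectations and using E[dB_t] = 0, the mean m(t) = E[X_t] satisfies the ODE m'(t) = a m(t) + b with m(0) = x_0. With a = -6/5, b = -7/4, x_0 = 7/4, the solution is
  m(t) = x_0 * exp(a t) + (b/a) * (exp(a t) - 1)
       = (7/4) * exp((-6/5) t) + ((-7/4)/(-6/5)) * (exp((-6/5) t) - 1)
       = -35/24 + 77*exp(-6*t/5)/24.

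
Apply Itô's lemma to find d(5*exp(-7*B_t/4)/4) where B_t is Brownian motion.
d(5*exp(-7*B_t/4)/4) = (245*exp(-7*B_t/4)/128) dt + (-35*exp(-7*B_t/4)/16) dB_t

Itô's formula for f(B_t) gives d f(B_t) = f'(B_t) dB_t + (1/2) f''(B_t) dt. Compute derivatives of f(x) = 5*exp(-7*x/4)/4:
  f'(x)  = -35*exp(-7*x/4)/16
  f''(x) = 245*exp(-7*x/4)/64
Substitute x = B_t and multiply the f'' term by 1/2:
  drift     = (1/2) * (245*exp(-7*x/4)/64) evaluated at B_t = 245*exp(-7*B_t/4)/128
  diffusion = (-35*exp(-7*x/4)/16) evaluated at B_t = -35*exp(-7*B_t/4)/16
Therefore d(5*exp(-7*B_t/4)/4) = (245*exp(-7*B_t/4)/128) dt + (-35*exp(-7*B_t/4)/16) dB_t.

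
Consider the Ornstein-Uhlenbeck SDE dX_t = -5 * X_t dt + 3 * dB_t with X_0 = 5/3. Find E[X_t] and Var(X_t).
E[X_t] = 5*exp(-5*t)/3; Var(X_t) = 9/10 - 9*exp(-10*t)/10

The OU SDE dX = -theta X dt + sigma dB admits the integrating factor exp(theta t): d(exp(theta t) X_t) = sigma exp(theta t) dB_t. Integrating from 0 to t:
  X_t = x_0 * exp(-theta t) + sigma * int_0^t exp(-theta (t-s)) dB_s.
The Itô integral has mean 0 and (by the Itô isometry) variance sigma^2 * int_0^t exp(-2 theta (t - s)) ds = sigma^2 * (1 - exp(-2 theta t)) / (2 theta).
With theta = 5, sigma = 3, x_0 = 5/3:
  E[X_t] = 5/3 * exp(-5 t) = 5*exp(-5*t)/3
  Var(X_t) = (3)^2 * (1 - exp(-2*5 t)) / (2 * 5) = 9/10 - 9*exp(-10*t)/10.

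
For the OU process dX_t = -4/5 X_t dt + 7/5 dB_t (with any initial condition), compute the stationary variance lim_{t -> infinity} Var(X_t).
lim Var(X_t) = 49/40

The OU SDE dX = -theta X dt + sigma dB admits the integrating factor exp(theta t): d(exp(theta t) X_t) = sigma exp(theta t) dB_t. Integrating from 0 to t gives X_t = x_0 * exp(-theta t) + sigma * int_0^t exp(-theta (t-s)) dB_s for any initial x_0. The Itô integral has variance (by the Itô isometry) sigma^2 * int_0^t exp(-2 theta (t - s)) ds = sigma^2 * (1 - exp(-2 theta t)) / (2 theta), independent of x_0.
With theta = 4/5, sigma = 7/5:
  Var(X_t) = (7/5)^2 * (1 - exp(-2*4/5 t)) / (2 * 4/5) = 49/40 - 49*exp(-8*t/5)/40.
As t -> infinity, exp(-2*4/5 t) -> 0, so the stationary variance is sigma^2 / (2 theta) = 49/40.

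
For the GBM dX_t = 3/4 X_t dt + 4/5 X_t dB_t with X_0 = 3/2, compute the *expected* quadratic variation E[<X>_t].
E[<X>_t] = 72*exp(107*t/50)/107 - 72/107

<X>_t = int_0^t ((4/5) * X_s)^2 ds. Taking expectation inside the integral: E[<X>_t] = (4/5)^2 * int_0^t E[X_s^2] ds. For GBM, E[X_s^2] = x_0^2 * exp((2 mu + sigma^2) s). Integrating:
  E[<X>_t] = (4/5)^2 * (3/2)^2 * (exp((2*(3/4) + (4/5)^2) t) - 1) / (2*(3/4) + (4/5)^2)
           = (4/5)^2 * (3/2)^2 * (exp((107/50) t) - 1) / (107/50) = 72*exp(107*t/50)/107 - 72/107.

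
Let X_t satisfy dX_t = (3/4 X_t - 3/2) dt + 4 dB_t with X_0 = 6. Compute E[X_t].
E[X_t] = 4*exp(3*t/4) + 2

Taking expectations and using E[dB_t] = 0, the mean m(t) = E[X_t] satisfies the ODE m'(t) = a m(t) + b with m(0) = x_0. With a = 3/4, b = -3/2, x_0 = 6, the solution is
  m(t) = x_0 * exp(a t) + (b/a) * (exp(a t) - 1)
       = 6 * exp((3/4) t) + ((-3/2)/(3/4)) * (exp((3/4) t) - 1)
       = 4*exp(3*t/4) + 2.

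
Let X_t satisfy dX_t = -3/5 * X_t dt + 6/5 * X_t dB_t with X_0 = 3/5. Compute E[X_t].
E[X_t] = 3*exp(-3*t/5)/5

For GBM dX = mu X dt + sigma X dB with X_0 = x_0, apply Itô to Y = log X: dY = (mu - sigma^2/2) dt + sigma dB, so Y_t = log(x_0) + (mu - sigma^2/2) t + sigma B_t and hence X_t = x_0 * exp((mu - sigma^2/2) t + sigma B_t).
With mu = -3/5, sigma = 6/5, x_0 = 3/5, this gives:
  X_t = 3/5 * exp((-33/25) * t + (6/5) * B_t).
Since sigma*B_t ~ Normal(0, sigma^2 t), E[exp(sigma*B_t)] = exp(sigma^2 t / 2); so E[X_t] = x_0 * exp((mu - sigma^2/2) t) * exp(sigma^2 t / 2) = x_0 * exp(mu t) = 3*exp(-3*t/5)/5.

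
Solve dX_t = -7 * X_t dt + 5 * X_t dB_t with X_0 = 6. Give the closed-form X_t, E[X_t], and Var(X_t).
X_t = 6 * exp((-39/2) t + (5) B_t); E[X_t] = 6*exp(-7*t); Var(X_t) = (36*exp(25*t) - 36)*exp(-14*t)

For GBM dX = mu X dt + sigma X dB with X_0 = x_0, apply Itô to Y = log X: dY = (mu - sigma^2/2) dt + sigma dB, so Y_t = log(x_0) + (mu - sigma^2/2) t + sigma B_t and hence X_t = x_0 * exp((mu - sigma^2/2) t + sigma B_t).
With mu = -7, sigma = 5, x_0 = 6, this gives:
  X_t = 6 * exp((-39/2) * t + (5) * B_t).
Since sigma*B_t ~ Normal(0, sigma^2 t), E[exp(sigma*B_t)] = exp(sigma^2 t / 2); so E[X_t] = x_0 * exp((mu - sigma^2/2) t) * exp(sigma^2 t / 2) = x_0 * exp(mu t) = 6*exp(-7*t).
Var(X_t) = E[X_t^2] - (E[X_t])^2 = x_0^2 * exp(2 mu t) * (exp(sigma^2 t) - 1) = (36*exp(25*t) - 36)*exp(-14*t).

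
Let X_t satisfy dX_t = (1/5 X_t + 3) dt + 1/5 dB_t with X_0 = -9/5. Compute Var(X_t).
Var(X_t) = exp(2*t/5)/10 - 1/10

The variance V(t) = Var(X_t) satisfies V'(t) = 2 a V(t) + c^2 with V(0) = 0 (drift coefficient is linear in X, diffusion is constant). With a = 1/5, c = 1/5, the solution is
  V(t) = (c^2 / (2 a)) * (exp(2 a t) - 1)
       = ((1/5)^2 / (2*(1/5))) * (exp((2/5) t) - 1)
       = exp(2*t/5)/10 - 1/10.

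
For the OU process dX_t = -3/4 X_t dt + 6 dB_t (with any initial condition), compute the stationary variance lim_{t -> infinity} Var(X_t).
lim Var(X_t) = 24

The OU SDE dX = -theta X dt + sigma dB admits the integrating factor exp(theta t): d(exp(theta t) X_t) = sigma exp(theta t) dB_t. Integrating from 0 to t gives X_t = x_0 * exp(-theta t) + sigma * int_0^t exp(-theta (t-s)) dB_s for any initial x_0. The Itô integral has variance (by the Itô isometry) sigma^2 * int_0^t exp(-2 theta (t - s)) ds = sigma^2 * (1 - exp(-2 theta t)) / (2 theta), independent of x_0.
With theta = 3/4, sigma = 6:
  Var(X_t) = (6)^2 * (1 - exp(-2*3/4 t)) / (2 * 3/4) = 24 - 24*exp(-3*t/2).
As t -> infinity, exp(-2*3/4 t) -> 0, so the stationary variance is sigma^2 / (2 theta) = 24.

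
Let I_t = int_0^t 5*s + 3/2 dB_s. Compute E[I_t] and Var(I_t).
E[I_t] = 0; Var(I_t) = t*(100*t^2 + 90*t + 27)/12

The Itô integral of a deterministic integrand f(s) has mean 0 because each increment f(s) * (B_{s+ds} - B_s) has mean 0. By the Itô isometry:
  Var( int_0^t f(s) dB_s ) = E[ (int_0^t f(s) dB_s)^2 ] = int_0^t f(s)^2 ds.
Here f(s) = 5*s + 3/2, so f(s)^2 = (10*s + 3)^2/4. Integrate:
  int_0^t ((10*s + 3)^2/4) ds = t*(100*t^2 + 90*t + 27)/12.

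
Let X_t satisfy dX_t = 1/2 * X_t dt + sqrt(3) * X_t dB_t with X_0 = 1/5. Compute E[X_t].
E[X_t] = exp(t/2)/5

For GBM dX = mu X dt + sigma X dB with X_0 = x_0, apply Itô to Y = log X: dY = (mu - sigma^2/2) dt + sigma dB, so Y_t = log(x_0) + (mu - sigma^2/2) t + sigma B_t and hence X_t = x_0 * exp((mu - sigma^2/2) t + sigma B_t).
With mu = 1/2, sigma = sqrt(3), x_0 = 1/5, this gives:
  X_t = 1/5 * exp((-1) * t + (sqrt(3)) * B_t).
Since sigma*B_t ~ Normal(0, sigma^2 t), E[exp(sigma*B_t)] = exp(sigma^2 t / 2); so E[X_t] = x_0 * exp((mu - sigma^2/2) t) * exp(sigma^2 t / 2) = x_0 * exp(mu t) = exp(t/2)/5.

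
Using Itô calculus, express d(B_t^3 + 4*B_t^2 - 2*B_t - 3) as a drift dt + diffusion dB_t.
d(B_t^3 + 4*B_t^2 - 2*B_t - 3) = (3*B_t + 4) dt + (3*B_t^2 + 8*B_t - 2) dB_t

Itô's formula for f(B_t) gives d f(B_t) = f'(B_t) dB_t + (1/2) f''(B_t) dt. Compute derivatives of f(x) = x^3 + 4*x^2 - 2*x - 3:
  f'(x)  = 3*x^2 + 8*x - 2
  f''(x) = 6*x + 8
Substitute x = B_t and multiply the f'' term by 1/2:
  drift     = (1/2) * (6*x + 8) evaluated at B_t = 3*B_t + 4
  diffusion = (3*x^2 + 8*x - 2) evaluated at B_t = 3*B_t^2 + 8*B_t - 2
Therefore d(B_t^3 + 4*B_t^2 - 2*B_t - 3) = (3*B_t + 4) dt + (3*B_t^2 + 8*B_t - 2) dB_t.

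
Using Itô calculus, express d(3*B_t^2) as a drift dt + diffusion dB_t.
d(3*B_t^2) = (3) dt + (6*B_t) dB_t

Itô's formula for f(B_t) gives d f(B_t) = f'(B_t) dB_t + (1/2) f''(B_t) dt. Compute derivatives of f(x) = 3*x^2:
  f'(x)  = 6*x
  f''(x) = 6
Substitute x = B_t and multiply the f'' term by 1/2:
  drift     = (1/2) * (6) evaluated at B_t = 3
  diffusion = (6*x) evaluated at B_t = 6*B_t
Therefore d(3*B_t^2) = (3) dt + (6*B_t) dB_t.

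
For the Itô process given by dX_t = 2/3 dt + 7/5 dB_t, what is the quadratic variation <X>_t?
<X>_t = 49*t/25

For an Itô process dX_t = a(t) dt + b(t) dB_t, the quadratic variation is <X>_t = int_0^t b(s)^2 ds (the drift term does not contribute). Here b(s) = 7/5, so
  b(s)^2 = 49/25.
Integrating from 0 to t:
  <X>_t = int_0^t (49/25) ds = 49*t/25.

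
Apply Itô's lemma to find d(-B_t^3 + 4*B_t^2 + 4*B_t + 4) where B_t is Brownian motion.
d(-B_t^3 + 4*B_t^2 + 4*B_t + 4) = (4 - 3*B_t) dt + (-3*B_t^2 + 8*B_t + 4) dB_t

Itô's formula for f(B_t) gives d f(B_t) = f'(B_t) dB_t + (1/2) f''(B_t) dt. Compute derivatives of f(x) = -x^3 + 4*x^2 + 4*x + 4:
  f'(x)  = -3*x^2 + 8*x + 4
  f''(x) = 8 - 6*x
Substitute x = B_t and multiply the f'' term by 1/2:
  drift     = (1/2) * (8 - 6*x) evaluated at B_t = 4 - 3*B_t
  diffusion = (-3*x^2 + 8*x + 4) evaluated at B_t = -3*B_t^2 + 8*B_t + 4
Therefore d(-B_t^3 + 4*B_t^2 + 4*B_t + 4) = (4 - 3*B_t) dt + (-3*B_t^2 + 8*B_t + 4) dB_t.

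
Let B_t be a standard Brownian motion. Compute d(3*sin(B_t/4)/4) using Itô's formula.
d(3*sin(B_t/4)/4) = (-3*sin(B_t/4)/128) dt + (3*cos(B_t/4)/16) dB_t

Itô's formula for f(B_t) gives d f(B_t) = f'(B_t) dB_t + (1/2) f''(B_t) dt. Compute derivatives of f(x) = 3*sin(x/4)/4:
  f'(x)  = 3*cos(x/4)/16
  f''(x) = -3*sin(x/4)/64
Substitute x = B_t and multiply the f'' term by 1/2:
  drift     = (1/2) * (-3*sin(x/4)/64) evaluated at B_t = -3*sin(B_t/4)/128
  diffusion = (3*cos(x/4)/16) evaluated at B_t = 3*cos(B_t/4)/16
Therefore d(3*sin(B_t/4)/4) = (-3*sin(B_t/4)/128) dt + (3*cos(B_t/4)/16) dB_t.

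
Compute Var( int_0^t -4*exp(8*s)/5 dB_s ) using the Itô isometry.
Var = exp(16*t)/25 - 1/25

The Itô integral of a deterministic integrand f(s) has mean 0 because each increment f(s) * (B_{s+ds} - B_s) has mean 0. By the Itô isometry:
  Var( int_0^t f(s) dB_s ) = E[ (int_0^t f(s) dB_s)^2 ] = int_0^t f(s)^2 ds.
Here f(s) = -4*exp(8*s)/5, so f(s)^2 = 16*exp(16*s)/25. Integrate:
  int_0^t (16*exp(16*s)/25) ds = exp(16*t)/25 - 1/25.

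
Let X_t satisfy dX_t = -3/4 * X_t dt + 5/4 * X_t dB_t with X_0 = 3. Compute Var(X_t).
Var(X_t) = 9*exp(t/16) - 9*exp(-3*t/2)

For GBM dX = mu X dt + sigma X dB with X_0 = x_0, apply Itô to Y = log X: dY = (mu - sigma^2/2) dt + sigma dB, so Y_t = log(x_0) + (mu - sigma^2/2) t + sigma B_t and hence X_t = x_0 * exp((mu - sigma^2/2) t + sigma B_t).
With mu = -3/4, sigma = 5/4, x_0 = 3, this gives:
  X_t = 3 * exp((-49/32) * t + (5/4) * B_t).
Since sigma*B_t ~ Normal(0, sigma^2 t), E[exp(sigma*B_t)] = exp(sigma^2 t / 2); so E[X_t] = x_0 * exp((mu - sigma^2/2) t) * exp(sigma^2 t / 2) = x_0 * exp(mu t) = 3*exp(-3*t/4).
Var(X_t) = E[X_t^2] - (E[X_t])^2 = x_0^2 * exp(2 mu t) * (exp(sigma^2 t) - 1) = 9*exp(t/16) - 9*exp(-3*t/2).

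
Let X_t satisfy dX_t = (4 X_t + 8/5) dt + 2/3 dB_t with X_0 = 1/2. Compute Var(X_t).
Var(X_t) = exp(8*t)/18 - 1/18

The variance V(t) = Var(X_t) satisfies V'(t) = 2 a V(t) + c^2 with V(0) = 0 (drift coefficient is linear in X, diffusion is constant). With a = 4, c = 2/3, the solution is
  V(t) = (c^2 / (2 a)) * (exp(2 a t) - 1)
       = ((2/3)^2 / (2*4)) * (exp(8 t) - 1)
       = exp(8*t)/18 - 1/18.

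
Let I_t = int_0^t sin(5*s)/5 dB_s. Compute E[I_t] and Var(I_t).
E[I_t] = 0; Var(I_t) = t/50 - sin(10*t)/500

The Itô integral of a deterministic integrand f(s) has mean 0 because each increment f(s) * (B_{s+ds} - B_s) has mean 0. By the Itô isometry:
  Var( int_0^t f(s) dB_s ) = E[ (int_0^t f(s) dB_s)^2 ] = int_0^t f(s)^2 ds.
Here f(s) = sin(5*s)/5, so f(s)^2 = sin(5*s)^2/25. Integrate:
  int_0^t (sin(5*s)^2/25) ds = t/50 - sin(10*t)/500.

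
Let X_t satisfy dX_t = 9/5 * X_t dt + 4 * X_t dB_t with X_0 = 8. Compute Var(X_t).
Var(X_t) = 64*(exp(16*t) - 1)*exp(18*t/5)

For GBM dX = mu X dt + sigma X dB with X_0 = x_0, apply Itô to Y = log X: dY = (mu - sigma^2/2) dt + sigma dB, so Y_t = log(x_0) + (mu - sigma^2/2) t + sigma B_t and hence X_t = x_0 * exp((mu - sigma^2/2) t + sigma B_t).
With mu = 9/5, sigma = 4, x_0 = 8, this gives:
  X_t = 8 * exp((-31/5) * t + (4) * B_t).
Since sigma*B_t ~ Normal(0, sigma^2 t), E[exp(sigma*B_t)] = exp(sigma^2 t / 2); so E[X_t] = x_0 * exp((mu - sigma^2/2) t) * exp(sigma^2 t / 2) = x_0 * exp(mu t) = 8*exp(9*t/5).
Var(X_t) = E[X_t^2] - (E[X_t])^2 = x_0^2 * exp(2 mu t) * (exp(sigma^2 t) - 1) = 64*(exp(16*t) - 1)*exp(18*t/5).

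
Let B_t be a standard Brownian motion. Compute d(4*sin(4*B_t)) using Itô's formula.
d(4*sin(4*B_t)) = (-32*sin(4*B_t)) dt + (16*cos(4*B_t)) dB_t

Itô's formula for f(B_t) gives d f(B_t) = f'(B_t) dB_t + (1/2) f''(B_t) dt. Compute derivatives of f(x) = 4*sin(4*x):
  f'(x)  = 16*cos(4*x)
  f''(x) = -64*sin(4*x)
Substitute x = B_t and multiply the f'' term by 1/2:
  drift     = (1/2) * (-64*sin(4*x)) evaluated at B_t = -32*sin(4*B_t)
  diffusion = (16*cos(4*x)) evaluated at B_t = 16*cos(4*B_t)
Therefore d(4*sin(4*B_t)) = (-32*sin(4*B_t)) dt + (16*cos(4*B_t)) dB_t.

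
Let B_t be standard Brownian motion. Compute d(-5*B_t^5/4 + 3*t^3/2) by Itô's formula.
d(-5*B_t^5/4 + 3*t^3/2) = (-25*B_t^3/2 + 9*t^2/2) dt + (-25*B_t^4/4) dB_t

Itô's formula for f(t, x): d f(t, B_t) = (f_t + (1/2) f_xx) dt + f_x dB_t. Compute partials of f(t, x) = 3*t^3/2 - 5*x^5/4:
  f_t(t,x)  = 9*t^2/2
  f_x(t,x)  = -25*x^4/4
  f_xx(t,x) = -25*x^3
Assemble drift = f_t + (1/2) f_xx = 9*t^2/2 - 25*x^3/2 and diffusion = f_x = -25*x^4/4. Substituting x = B_t:
  d(-5*B_t^5/4 + 3*t^3/2) = (-25*B_t^3/2 + 9*t^2/2) dt + (-25*B_t^4/4) dB_t.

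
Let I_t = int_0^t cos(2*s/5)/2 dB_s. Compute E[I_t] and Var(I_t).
E[I_t] = 0; Var(I_t) = t/8 + 5*sin(4*t/5)/32

The Itô integral of a deterministic integrand f(s) has mean 0 because each increment f(s) * (B_{s+ds} - B_s) has mean 0. By the Itô isometry:
  Var( int_0^t f(s) dB_s ) = E[ (int_0^t f(s) dB_s)^2 ] = int_0^t f(s)^2 ds.
Here f(s) = cos(2*s/5)/2, so f(s)^2 = cos(2*s/5)^2/4. Integrate:
  int_0^t (cos(2*s/5)^2/4) ds = t/8 + 5*sin(4*t/5)/32.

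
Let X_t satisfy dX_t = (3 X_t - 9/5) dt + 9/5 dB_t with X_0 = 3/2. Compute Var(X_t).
Var(X_t) = 27*exp(6*t)/50 - 27/50

The variance V(t) = Var(X_t) satisfies V'(t) = 2 a V(t) + c^2 with V(0) = 0 (drift coefficient is linear in X, diffusion is constant). With a = 3, c = 9/5, the solution is
  V(t) = (c^2 / (2 a)) * (exp(2 a t) - 1)
       = ((9/5)^2 / (2*3)) * (exp(6 t) - 1)
       = 27*exp(6*t)/50 - 27/50.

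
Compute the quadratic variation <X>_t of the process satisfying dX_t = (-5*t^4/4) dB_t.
<X>_t = 25*t^9/144

For an Itô process dX_t = a(t) dt + b(t) dB_t, the quadratic variation is <X>_t = int_0^t b(s)^2 ds (the drift term does not contribute). Here b(s) = -5*s^4/4, so
  b(s)^2 = 25*s^8/16.
Integrating from 0 to t:
  <X>_t = int_0^t (25*s^8/16) ds = 25*t^9/144.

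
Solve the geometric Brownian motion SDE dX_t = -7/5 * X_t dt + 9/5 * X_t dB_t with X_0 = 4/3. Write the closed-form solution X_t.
X_t = 4/3 * exp((-151/50) * t + (9/5) * B_t)

For GBM dX = mu X dt + sigma X dB with X_0 = x_0, apply Itô to Y = log X: dY = (mu - sigma^2/2) dt + sigma dB, so Y_t = log(x_0) + (mu - sigma^2/2) t + sigma B_t and hence X_t = x_0 * exp((mu - sigma^2/2) t + sigma B_t).
With mu = -7/5, sigma = 9/5, x_0 = 4/3, this gives:
  X_t = 4/3 * exp((-151/50) * t + (9/5) * B_t).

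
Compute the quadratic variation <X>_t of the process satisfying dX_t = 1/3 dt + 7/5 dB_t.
<X>_t = 49*t/25

For an Itô process dX_t = a(t) dt + b(t) dB_t, the quadratic variation is <X>_t = int_0^t b(s)^2 ds (the drift term does not contribute). Here b(s) = 7/5, so
  b(s)^2 = 49/25.
Integrating from 0 to t:
  <X>_t = int_0^t (49/25) ds = 49*t/25.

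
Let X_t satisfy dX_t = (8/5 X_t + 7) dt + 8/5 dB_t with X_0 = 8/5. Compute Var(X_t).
Var(X_t) = 4*exp(16*t/5)/5 - 4/5

The variance V(t) = Var(X_t) satisfies V'(t) = 2 a V(t) + c^2 with V(0) = 0 (drift coefficient is linear in X, diffusion is constant). With a = 8/5, c = 8/5, the solution is
  V(t) = (c^2 / (2 a)) * (exp(2 a t) - 1)
       = ((8/5)^2 / (2*(8/5))) * (exp((16/5) t) - 1)
       = 4*exp(16*t/5)/5 - 4/5.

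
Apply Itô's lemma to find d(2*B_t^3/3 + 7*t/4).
d(2*B_t^3/3 + 7*t/4) = (2*B_t + 7/4) dt + (2*B_t^2) dB_t

Itô's formula for f(t, x): d f(t, B_t) = (f_t + (1/2) f_xx) dt + f_x dB_t. Compute partials of f(t, x) = 7*t/4 + 2*x^3/3:
  f_t(t,x)  = 7/4
  f_x(t,x)  = 2*x^2
  f_xx(t,x) = 4*x
Assemble drift = f_t + (1/2) f_xx = 2*x + 7/4 and diffusion = f_x = 2*x^2. Substituting x = B_t:
  d(2*B_t^3/3 + 7*t/4) = (2*B_t + 7/4) dt + (2*B_t^2) dB_t.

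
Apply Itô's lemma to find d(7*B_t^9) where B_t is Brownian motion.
d(7*B_t^9) = (252*B_t^7) dt + (63*B_t^8) dB_t

Itô's formula for f(B_t) gives d f(B_t) = f'(B_t) dB_t + (1/2) f''(B_t) dt. Compute derivatives of f(x) = 7*x^9:
  f'(x)  = 63*x^8
  f''(x) = 504*x^7
Substitute x = B_t and multiply the f'' term by 1/2:
  drift     = (1/2) * (504*x^7) evaluated at B_t = 252*B_t^7
  diffusion = (63*x^8) evaluated at B_t = 63*B_t^8
Therefore d(7*B_t^9) = (252*B_t^7) dt + (63*B_t^8) dB_t.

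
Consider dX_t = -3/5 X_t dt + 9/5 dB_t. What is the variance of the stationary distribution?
lim Var(X_t) = 27/10

The OU SDE dX = -theta X dt + sigma dB admits the integrating factor exp(theta t): d(exp(theta t) X_t) = sigma exp(theta t) dB_t. Integrating from 0 to t gives X_t = x_0 * exp(-theta t) + sigma * int_0^t exp(-theta (t-s)) dB_s for any initial x_0. The Itô integral has variance (by the Itô isometry) sigma^2 * int_0^t exp(-2 theta (t - s)) ds = sigma^2 * (1 - exp(-2 theta t)) / (2 theta), independent of x_0.
With theta = 3/5, sigma = 9/5:
  Var(X_t) = (9/5)^2 * (1 - exp(-2*3/5 t)) / (2 * 3/5) = 27/10 - 27*exp(-6*t/5)/10.
As t -> infinity, exp(-2*3/5 t) -> 0, so the stationary variance is sigma^2 / (2 theta) = 27/10.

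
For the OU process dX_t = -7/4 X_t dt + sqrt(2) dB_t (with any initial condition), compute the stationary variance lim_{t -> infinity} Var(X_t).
lim Var(X_t) = 4/7

The OU SDE dX = -theta X dt + sigma dB admits the integrating factor exp(theta t): d(exp(theta t) X_t) = sigma exp(theta t) dB_t. Integrating from 0 to t gives X_t = x_0 * exp(-theta t) + sigma * int_0^t exp(-theta (t-s)) dB_s for any initial x_0. The Itô integral has variance (by the Itô isometry) sigma^2 * int_0^t exp(-2 theta (t - s)) ds = sigma^2 * (1 - exp(-2 theta t)) / (2 theta), independent of x_0.
With theta = 7/4, sigma = sqrt(2):
  Var(X_t) = (sqrt(2))^2 * (1 - exp(-2*7/4 t)) / (2 * 7/4) = 4/7 - 4*exp(-7*t/2)/7.
As t -> infinity, exp(-2*7/4 t) -> 0, so the stationary variance is sigma^2 / (2 theta) = 4/7.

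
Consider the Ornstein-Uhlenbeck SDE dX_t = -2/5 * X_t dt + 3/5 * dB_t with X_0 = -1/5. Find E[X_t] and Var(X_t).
E[X_t] = -exp(-2*t/5)/5; Var(X_t) = 9/20 - 9*exp(-4*t/5)/20

The OU SDE dX = -theta X dt + sigma dB admits the integrating factor exp(theta t): d(exp(theta t) X_t) = sigma exp(theta t) dB_t. Integrating from 0 to t:
  X_t = x_0 * exp(-theta t) + sigma * int_0^t exp(-theta (t-s)) dB_s.
The Itô integral has mean 0 and (by the Itô isometry) variance sigma^2 * int_0^t exp(-2 theta (t - s)) ds = sigma^2 * (1 - exp(-2 theta t)) / (2 theta).
With theta = 2/5, sigma = 3/5, x_0 = -1/5:
  E[X_t] = -1/5 * exp(-2/5 t) = -exp(-2*t/5)/5
  Var(X_t) = (3/5)^2 * (1 - exp(-2*2/5 t)) / (2 * 2/5) = 9/20 - 9*exp(-4*t/5)/20.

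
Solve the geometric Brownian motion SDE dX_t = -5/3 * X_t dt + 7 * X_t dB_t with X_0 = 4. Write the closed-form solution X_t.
X_t = 4 * exp((-157/6) * t + (7) * B_t)

For GBM dX = mu X dt + sigma X dB with X_0 = x_0, apply Itô to Y = log X: dY = (mu - sigma^2/2) dt + sigma dB, so Y_t = log(x_0) + (mu - sigma^2/2) t + sigma B_t and hence X_t = x_0 * exp((mu - sigma^2/2) t + sigma B_t).
With mu = -5/3, sigma = 7, x_0 = 4, this gives:
  X_t = 4 * exp((-157/6) * t + (7) * B_t).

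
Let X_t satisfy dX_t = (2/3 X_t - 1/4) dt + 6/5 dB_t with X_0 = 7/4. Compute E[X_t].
E[X_t] = 11*exp(2*t/3)/8 + 3/8

Taking expectations and using E[dB_t] = 0, the mean m(t) = E[X_t] satisfies the ODE m'(t) = a m(t) + b with m(0) = x_0. With a = 2/3, b = -1/4, x_0 = 7/4, the solution is
  m(t) = x_0 * exp(a t) + (b/a) * (exp(a t) - 1)
       = (7/4) * exp((2/3) t) + ((-1/4)/(2/3)) * (exp((2/3) t) - 1)
       = 11*exp(2*t/3)/8 + 3/8.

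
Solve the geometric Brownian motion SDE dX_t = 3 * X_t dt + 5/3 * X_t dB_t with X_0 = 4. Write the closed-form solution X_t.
X_t = 4 * exp((29/18) * t + (5/3) * B_t)

For GBM dX = mu X dt + sigma X dB with X_0 = x_0, apply Itô to Y = log X: dY = (mu - sigma^2/2) dt + sigma dB, so Y_t = log(x_0) + (mu - sigma^2/2) t + sigma B_t and hence X_t = x_0 * exp((mu - sigma^2/2) t + sigma B_t).
With mu = 3, sigma = 5/3, x_0 = 4, this gives:
  X_t = 4 * exp((29/18) * t + (5/3) * B_t).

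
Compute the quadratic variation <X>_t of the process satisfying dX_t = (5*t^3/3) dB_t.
<X>_t = 25*t^7/63

For an Itô process dX_t = a(t) dt + b(t) dB_t, the quadratic variation is <X>_t = int_0^t b(s)^2 ds (the drift term does not contribute). Here b(s) = 5*s^3/3, so
  b(s)^2 = 25*s^6/9.
Integrating from 0 to t:
  <X>_t = int_0^t (25*s^6/9) ds = 25*t^7/63.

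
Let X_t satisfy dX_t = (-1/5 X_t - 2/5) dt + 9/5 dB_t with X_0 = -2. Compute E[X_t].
E[X_t] = -2

Taking expectations and using E[dB_t] = 0, the mean m(t) = E[X_t] satisfies the ODE m'(t) = a m(t) + b with m(0) = x_0. With a = -1/5, b = -2/5, x_0 = -2, the solution is
  m(t) = x_0 * exp(a t) + (b/a) * (exp(a t) - 1)
       = (-2) * exp((-1/5) t) + ((-2/5)/(-1/5)) * (exp((-1/5) t) - 1)
       = -2.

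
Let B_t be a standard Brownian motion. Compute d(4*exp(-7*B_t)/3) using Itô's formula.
d(4*exp(-7*B_t)/3) = (98*exp(-7*B_t)/3) dt + (-28*exp(-7*B_t)/3) dB_t

Itô's formula for f(B_t) gives d f(B_t) = f'(B_t) dB_t + (1/2) f''(B_t) dt. Compute derivatives of f(x) = 4*exp(-7*x)/3:
  f'(x)  = -28*exp(-7*x)/3
  f''(x) = 196*exp(-7*x)/3
Substitute x = B_t and multiply the f'' term by 1/2:
  drift     = (1/2) * (196*exp(-7*x)/3) evaluated at B_t = 98*exp(-7*B_t)/3
  diffusion = (-28*exp(-7*x)/3) evaluated at B_t = -28*exp(-7*B_t)/3
Therefore d(4*exp(-7*B_t)/3) = (98*exp(-7*B_t)/3) dt + (-28*exp(-7*B_t)/3) dB_t.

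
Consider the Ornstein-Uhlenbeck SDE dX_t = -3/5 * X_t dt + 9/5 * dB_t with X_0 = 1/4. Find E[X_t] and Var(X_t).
E[X_t] = exp(-3*t/5)/4; Var(X_t) = 27/10 - 27*exp(-6*t/5)/10

The OU SDE dX = -theta X dt + sigma dB admits the integrating factor exp(theta t): d(exp(theta t) X_t) = sigma exp(theta t) dB_t. Integrating from 0 to t:
  X_t = x_0 * exp(-theta t) + sigma * int_0^t exp(-theta (t-s)) dB_s.
The Itô integral has mean 0 and (by the Itô isometry) variance sigma^2 * int_0^t exp(-2 theta (t - s)) ds = sigma^2 * (1 - exp(-2 theta t)) / (2 theta).
With theta = 3/5, sigma = 9/5, x_0 = 1/4:
  E[X_t] = 1/4 * exp(-3/5 t) = exp(-3*t/5)/4
  Var(X_t) = (9/5)^2 * (1 - exp(-2*3/5 t)) / (2 * 3/5) = 27/10 - 27*exp(-6*t/5)/10.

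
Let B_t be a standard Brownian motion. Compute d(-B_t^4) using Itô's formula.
d(-B_t^4) = (-6*B_t^2) dt + (-4*B_t^3) dB_t

Itô's formula for f(B_t) gives d f(B_t) = f'(B_t) dB_t + (1/2) f''(B_t) dt. Compute derivatives of f(x) = -x^4:
  f'(x)  = -4*x^3
  f''(x) = -12*x^2
Substitute x = B_t and multiply the f'' term by 1/2:
  drift     = (1/2) * (-12*x^2) evaluated at B_t = -6*B_t^2
  diffusion = (-4*x^3) evaluated at B_t = -4*B_t^3
Therefore d(-B_t^4) = (-6*B_t^2) dt + (-4*B_t^3) dB_t.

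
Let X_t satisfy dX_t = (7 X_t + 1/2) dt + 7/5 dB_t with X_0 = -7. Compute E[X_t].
E[X_t] = -97*exp(7*t)/14 - 1/14

Taking expectations and using E[dB_t] = 0, the mean m(t) = E[X_t] satisfies the ODE m'(t) = a m(t) + b with m(0) = x_0. With a = 7, b = 1/2, x_0 = -7, the solution is
  m(t) = x_0 * exp(a t) + (b/a) * (exp(a t) - 1)
       = (-7) * exp(7 t) + ((1/2)/7) * (exp(7 t) - 1)
       = -97*exp(7*t)/14 - 1/14.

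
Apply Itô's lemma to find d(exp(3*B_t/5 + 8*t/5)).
d(exp(3*B_t/5 + 8*t/5)) = (89*exp(3*B_t/5 + 8*t/5)/50) dt + (3*exp(3*B_t/5 + 8*t/5)/5) dB_t

Itô's formula for f(t, x): d f(t, B_t) = (f_t + (1/2) f_xx) dt + f_x dB_t. Compute partials of f(t, x) = exp(8*t/5 + 3*x/5):
  f_t(t,x)  = 8*exp(8*t/5 + 3*x/5)/5
  f_x(t,x)  = 3*exp(8*t/5 + 3*x/5)/5
  f_xx(t,x) = 9*exp(8*t/5 + 3*x/5)/25
Assemble drift = f_t + (1/2) f_xx = 89*exp(8*t/5 + 3*x/5)/50 and diffusion = f_x = 3*exp(8*t/5 + 3*x/5)/5. Substituting x = B_t:
  d(exp(3*B_t/5 + 8*t/5)) = (89*exp(3*B_t/5 + 8*t/5)/50) dt + (3*exp(3*B_t/5 + 8*t/5)/5) dB_t.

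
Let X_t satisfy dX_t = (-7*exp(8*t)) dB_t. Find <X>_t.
<X>_t = 49*exp(16*t)/16 - 49/16

For an Itô process dX_t = a(t) dt + b(t) dB_t, the quadratic variation is <X>_t = int_0^t b(s)^2 ds (the drift term does not contribute). Here b(s) = -7*exp(8*s), so
  b(s)^2 = 49*exp(16*s).
Integrating from 0 to t:
  <X>_t = int_0^t (49*exp(16*s)) ds = 49*exp(16*t)/16 - 49/16.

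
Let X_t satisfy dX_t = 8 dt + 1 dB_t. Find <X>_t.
<X>_t = t

For an Itô process dX_t = a(t) dt + b(t) dB_t, the quadratic variation is <X>_t = int_0^t b(s)^2 ds (the drift term does not contribute). Here b(s) = 1, so
  b(s)^2 = 1.
Integrating from 0 to t:
  <X>_t = int_0^t (1) ds = t.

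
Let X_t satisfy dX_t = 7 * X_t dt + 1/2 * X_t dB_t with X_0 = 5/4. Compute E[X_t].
E[X_t] = 5*exp(7*t)/4

For GBM dX = mu X dt + sigma X dB with X_0 = x_0, apply Itô to Y = log X: dY = (mu - sigma^2/2) dt + sigma dB, so Y_t = log(x_0) + (mu - sigma^2/2) t + sigma B_t and hence X_t = x_0 * exp((mu - sigma^2/2) t + sigma B_t).
With mu = 7, sigma = 1/2, x_0 = 5/4, this gives:
  X_t = 5/4 * exp((55/8) * t + (1/2) * B_t).
Since sigma*B_t ~ Normal(0, sigma^2 t), E[exp(sigma*B_t)] = exp(sigma^2 t / 2); so E[X_t] = x_0 * exp((mu - sigma^2/2) t) * exp(sigma^2 t / 2) = x_0 * exp(mu t) = 5*exp(7*t)/4.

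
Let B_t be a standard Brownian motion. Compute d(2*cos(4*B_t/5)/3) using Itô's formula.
d(2*cos(4*B_t/5)/3) = (-16*cos(4*B_t/5)/75) dt + (-8*sin(4*B_t/5)/15) dB_t

Itô's formula for f(B_t) gives d f(B_t) = f'(B_t) dB_t + (1/2) f''(B_t) dt. Compute derivatives of f(x) = 2*cos(4*x/5)/3:
  f'(x)  = -8*sin(4*x/5)/15
  f''(x) = -32*cos(4*x/5)/75
Substitute x = B_t and multiply the f'' term by 1/2:
  drift     = (1/2) * (-32*cos(4*x/5)/75) evaluated at B_t = -16*cos(4*B_t/5)/75
  diffusion = (-8*sin(4*x/5)/15) evaluated at B_t = -8*sin(4*B_t/5)/15
Therefore d(2*cos(4*B_t/5)/3) = (-16*cos(4*B_t/5)/75) dt + (-8*sin(4*B_t/5)/15) dB_t.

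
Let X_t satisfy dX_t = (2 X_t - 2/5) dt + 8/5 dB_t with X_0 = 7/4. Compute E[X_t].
E[X_t] = 31*exp(2*t)/20 + 1/5

Taking expectations and using E[dB_t] = 0, the mean m(t) = E[X_t] satisfies the ODE m'(t) = a m(t) + b with m(0) = x_0. With a = 2, b = -2/5, x_0 = 7/4, the solution is
  m(t) = x_0 * exp(a t) + (b/a) * (exp(a t) - 1)
       = (7/4) * exp(2 t) + ((-2/5)/2) * (exp(2 t) - 1)
       = 31*exp(2*t)/20 + 1/5.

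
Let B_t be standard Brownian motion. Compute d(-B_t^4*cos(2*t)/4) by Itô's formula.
d(-B_t^4*cos(2*t)/4) = (B_t^2*(B_t^2*sin(2*t) - 3*cos(2*t))/2) dt + (-B_t^3*cos(2*t)) dB_t

Itô's formula for f(t, x): d f(t, B_t) = (f_t + (1/2) f_xx) dt + f_x dB_t. Compute partials of f(t, x) = -x^4*cos(2*t)/4:
  f_t(t,x)  = x^4*sin(2*t)/2
  f_x(t,x)  = -x^3*cos(2*t)
  f_xx(t,x) = -3*x^2*cos(2*t)
Assemble drift = f_t + (1/2) f_xx = x^2*(x^2*sin(2*t) - 3*cos(2*t))/2 and diffusion = f_x = -x^3*cos(2*t). Substituting x = B_t:
  d(-B_t^4*cos(2*t)/4) = (B_t^2*(B_t^2*sin(2*t) - 3*cos(2*t))/2) dt + (-B_t^3*cos(2*t)) dB_t.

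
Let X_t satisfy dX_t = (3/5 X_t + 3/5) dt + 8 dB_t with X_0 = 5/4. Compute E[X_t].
E[X_t] = 9*exp(3*t/5)/4 - 1

Taking expectations and using E[dB_t] = 0, the mean m(t) = E[X_t] satisfies the ODE m'(t) = a m(t) + b with m(0) = x_0. With a = 3/5, b = 3/5, x_0 = 5/4, the solution is
  m(t) = x_0 * exp(a t) + (b/a) * (exp(a t) - 1)
       = (5/4) * exp((3/5) t) + ((3/5)/(3/5)) * (exp((3/5) t) - 1)
       = 9*exp(3*t/5)/4 - 1.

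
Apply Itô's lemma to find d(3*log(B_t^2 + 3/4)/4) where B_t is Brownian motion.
d(3*log(B_t^2 + 3/4)/4) = (3*(3 - 4*B_t^2)/(4*B_t^2 + 3)^2) dt + (6*B_t/(4*B_t^2 + 3)) dB_t

Itô's formula for f(B_t) gives d f(B_t) = f'(B_t) dB_t + (1/2) f''(B_t) dt. Compute derivatives of f(x) = 3*log(x^2 + 3/4)/4:
  f'(x)  = 6*x/(4*x^2 + 3)
  f''(x) = 6*(3 - 4*x^2)/(4*x^2 + 3)^2
Substitute x = B_t and multiply the f'' term by 1/2:
  drift     = (1/2) * (6*(3 - 4*x^2)/(4*x^2 + 3)^2) evaluated at B_t = 3*(3 - 4*B_t^2)/(4*B_t^2 + 3)^2
  diffusion = (6*x/(4*x^2 + 3)) evaluated at B_t = 6*B_t/(4*B_t^2 + 3)
Therefore d(3*log(B_t^2 + 3/4)/4) = (3*(3 - 4*B_t^2)/(4*B_t^2 + 3)^2) dt + (6*B_t/(4*B_t^2 + 3)) dB_t.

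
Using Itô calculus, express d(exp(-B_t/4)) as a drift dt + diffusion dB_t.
d(exp(-B_t/4)) = (exp(-B_t/4)/32) dt + (-exp(-B_t/4)/4) dB_t

Itô's formula for f(B_t) gives d f(B_t) = f'(B_t) dB_t + (1/2) f''(B_t) dt. Compute derivatives of f(x) = exp(-x/4):
  f'(x)  = -exp(-x/4)/4
  f''(x) = exp(-x/4)/16
Substitute x = B_t and multiply the f'' term by 1/2:
  drift     = (1/2) * (exp(-x/4)/16) evaluated at B_t = exp(-B_t/4)/32
  diffusion = (-exp(-x/4)/4) evaluated at B_t = -exp(-B_t/4)/4
Therefore d(exp(-B_t/4)) = (exp(-B_t/4)/32) dt + (-exp(-B_t/4)/4) dB_t.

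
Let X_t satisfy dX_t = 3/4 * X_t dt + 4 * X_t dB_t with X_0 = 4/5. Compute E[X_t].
E[X_t] = 4*exp(3*t/4)/5

For GBM dX = mu X dt + sigma X dB with X_0 = x_0, apply Itô to Y = log X: dY = (mu - sigma^2/2) dt + sigma dB, so Y_t = log(x_0) + (mu - sigma^2/2) t + sigma B_t and hence X_t = x_0 * exp((mu - sigma^2/2) t + sigma B_t).
With mu = 3/4, sigma = 4, x_0 = 4/5, this gives:
  X_t = 4/5 * exp((-29/4) * t + (4) * B_t).
Since sigma*B_t ~ Normal(0, sigma^2 t), E[exp(sigma*B_t)] = exp(sigma^2 t / 2); so E[X_t] = x_0 * exp((mu - sigma^2/2) t) * exp(sigma^2 t / 2) = x_0 * exp(mu t) = 4*exp(3*t/4)/5.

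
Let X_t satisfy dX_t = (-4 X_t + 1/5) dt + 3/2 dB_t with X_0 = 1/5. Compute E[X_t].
E[X_t] = 1/20 + 3*exp(-4*t)/20

Taking expectations and using E[dB_t] = 0, the mean m(t) = E[X_t] satisfies the ODE m'(t) = a m(t) + b with m(0) = x_0. With a = -4, b = 1/5, x_0 = 1/5, the solution is
  m(t) = x_0 * exp(a t) + (b/a) * (exp(a t) - 1)
       = (1/5) * exp((-4) t) + ((1/5)/(-4)) * (exp((-4) t) - 1)
       = 1/20 + 3*exp(-4*t)/20.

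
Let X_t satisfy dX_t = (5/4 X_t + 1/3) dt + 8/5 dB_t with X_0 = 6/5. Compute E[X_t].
E[X_t] = 22*exp(5*t/4)/15 - 4/15

Taking expectations and using E[dB_t] = 0, the mean m(t) = E[X_t] satisfies the ODE m'(t) = a m(t) + b with m(0) = x_0. With a = 5/4, b = 1/3, x_0 = 6/5, the solution is
  m(t) = x_0 * exp(a t) + (b/a) * (exp(a t) - 1)
       = (6/5) * exp((5/4) t) + ((1/3)/(5/4)) * (exp((5/4) t) - 1)
       = 22*exp(5*t/4)/15 - 4/15.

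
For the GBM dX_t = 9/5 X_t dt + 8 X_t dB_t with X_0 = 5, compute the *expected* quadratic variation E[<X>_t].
E[<X>_t] = 4000*exp(338*t/5)/169 - 4000/169

<X>_t = int_0^t (8 * X_s)^2 ds. Taking expectation inside the integral: E[<X>_t] = 8^2 * int_0^t E[X_s^2] ds. For GBM, E[X_s^2] = x_0^2 * exp((2 mu + sigma^2) s). Integrating:
  E[<X>_t] = 8^2 * 5^2 * (exp((2*(9/5) + 8^2) t) - 1) / (2*(9/5) + 8^2)
           = 8^2 * 5^2 * (exp((338/5) t) - 1) / (338/5) = 4000*exp(338*t/5)/169 - 4000/169.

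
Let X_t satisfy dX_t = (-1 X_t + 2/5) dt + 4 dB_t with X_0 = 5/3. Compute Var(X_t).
Var(X_t) = 8 - 8*exp(-2*t)

The variance V(t) = Var(X_t) satisfies V'(t) = 2 a V(t) + c^2 with V(0) = 0 (drift coefficient is linear in X, diffusion is constant). With a = -1, c = 4, the solution is
  V(t) = (c^2 / (2 a)) * (exp(2 a t) - 1)
       = (4^2 / (2*(-1))) * (exp((-2) t) - 1)
       = 8 - 8*exp(-2*t).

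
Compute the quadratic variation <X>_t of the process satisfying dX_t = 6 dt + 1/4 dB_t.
<X>_t = t/16

For an Itô process dX_t = a(t) dt + b(t) dB_t, the quadratic variation is <X>_t = int_0^t b(s)^2 ds (the drift term does not contribute). Here b(s) = 1/4, so
  b(s)^2 = 1/16.
Integrating from 0 to t:
  <X>_t = int_0^t (1/16) ds = t/16.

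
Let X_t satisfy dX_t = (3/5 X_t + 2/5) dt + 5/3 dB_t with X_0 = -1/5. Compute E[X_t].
E[X_t] = 7*exp(3*t/5)/15 - 2/3

Taking expectations and using E[dB_t] = 0, the mean m(t) = E[X_t] satisfies the ODE m'(t) = a m(t) + b with m(0) = x_0. With a = 3/5, b = 2/5, x_0 = -1/5, the solution is
  m(t) = x_0 * exp(a t) + (b/a) * (exp(a t) - 1)
       = (-1/5) * exp((3/5) t) + ((2/5)/(3/5)) * (exp((3/5) t) - 1)
       = 7*exp(3*t/5)/15 - 2/3.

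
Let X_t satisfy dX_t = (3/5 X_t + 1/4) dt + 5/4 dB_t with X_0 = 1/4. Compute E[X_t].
E[X_t] = 2*exp(3*t/5)/3 - 5/12

Taking expectations and using E[dB_t] = 0, the mean m(t) = E[X_t] satisfies the ODE m'(t) = a m(t) + b with m(0) = x_0. With a = 3/5, b = 1/4, x_0 = 1/4, the solution is
  m(t) = x_0 * exp(a t) + (b/a) * (exp(a t) - 1)
       = (1/4) * exp((3/5) t) + ((1/4)/(3/5)) * (exp((3/5) t) - 1)
       = 2*exp(3*t/5)/3 - 5/12.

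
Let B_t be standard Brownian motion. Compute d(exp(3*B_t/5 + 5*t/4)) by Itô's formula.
d(exp(3*B_t/5 + 5*t/4)) = (143*exp(3*B_t/5 + 5*t/4)/100) dt + (3*exp(3*B_t/5 + 5*t/4)/5) dB_t

Itô's formula for f(t, x): d f(t, B_t) = (f_t + (1/2) f_xx) dt + f_x dB_t. Compute partials of f(t, x) = exp(5*t/4 + 3*x/5):
  f_t(t,x)  = 5*exp(5*t/4 + 3*x/5)/4
  f_x(t,x)  = 3*exp(5*t/4 + 3*x/5)/5
  f_xx(t,x) = 9*exp(5*t/4 + 3*x/5)/25
Assemble drift = f_t + (1/2) f_xx = 143*exp(5*t/4 + 3*x/5)/100 and diffusion = f_x = 3*exp(5*t/4 + 3*x/5)/5. Substituting x = B_t:
  d(exp(3*B_t/5 + 5*t/4)) = (143*exp(3*B_t/5 + 5*t/4)/100) dt + (3*exp(3*B_t/5 + 5*t/4)/5) dB_t.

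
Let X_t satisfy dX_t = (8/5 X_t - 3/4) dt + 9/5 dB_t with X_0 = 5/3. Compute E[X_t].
E[X_t] = 115*exp(8*t/5)/96 + 15/32

Taking expectations and using E[dB_t] = 0, the mean m(t) = E[X_t] satisfies the ODE m'(t) = a m(t) + b with m(0) = x_0. With a = 8/5, b = -3/4, x_0 = 5/3, the solution is
  m(t) = x_0 * exp(a t) + (b/a) * (exp(a t) - 1)
       = (5/3) * exp((8/5) t) + ((-3/4)/(8/5)) * (exp((8/5) t) - 1)
       = 115*exp(8*t/5)/96 + 15/32.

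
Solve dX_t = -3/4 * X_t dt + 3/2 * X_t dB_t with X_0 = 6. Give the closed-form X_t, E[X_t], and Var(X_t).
X_t = 6 * exp((-15/8) t + (3/2) B_t); E[X_t] = 6*exp(-3*t/4); Var(X_t) = (36*exp(9*t/4) - 36)*exp(-3*t/2)

For GBM dX = mu X dt + sigma X dB with X_0 = x_0, apply Itô to Y = log X: dY = (mu - sigma^2/2) dt + sigma dB, so Y_t = log(x_0) + (mu - sigma^2/2) t + sigma B_t and hence X_t = x_0 * exp((mu - sigma^2/2) t + sigma B_t).
With mu = -3/4, sigma = 3/2, x_0 = 6, this gives:
  X_t = 6 * exp((-15/8) * t + (3/2) * B_t).
Since sigma*B_t ~ Normal(0, sigma^2 t), E[exp(sigma*B_t)] = exp(sigma^2 t / 2); so E[X_t] = x_0 * exp((mu - sigma^2/2) t) * exp(sigma^2 t / 2) = x_0 * exp(mu t) = 6*exp(-3*t/4).
Var(X_t) = E[X_t^2] - (E[X_t])^2 = x_0^2 * exp(2 mu t) * (exp(sigma^2 t) - 1) = (36*exp(9*t/4) - 36)*exp(-3*t/2).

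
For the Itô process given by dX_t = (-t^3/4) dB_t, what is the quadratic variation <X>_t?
<X>_t = t^7/112

For an Itô process dX_t = a(t) dt + b(t) dB_t, the quadratic variation is <X>_t = int_0^t b(s)^2 ds (the drift term does not contribute). Here b(s) = -s^3/4, so
  b(s)^2 = s^6/16.
Integrating from 0 to t:
  <X>_t = int_0^t (s^6/16) ds = t^7/112.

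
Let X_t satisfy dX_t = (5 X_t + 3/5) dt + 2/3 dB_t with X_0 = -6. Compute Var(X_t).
Var(X_t) = 2*exp(10*t)/45 - 2/45

The variance V(t) = Var(X_t) satisfies V'(t) = 2 a V(t) + c^2 with V(0) = 0 (drift coefficient is linear in X, diffusion is constant). With a = 5, c = 2/3, the solution is
  V(t) = (c^2 / (2 a)) * (exp(2 a t) - 1)
       = ((2/3)^2 / (2*5)) * (exp(10 t) - 1)
       = 2*exp(10*t)/45 - 2/45.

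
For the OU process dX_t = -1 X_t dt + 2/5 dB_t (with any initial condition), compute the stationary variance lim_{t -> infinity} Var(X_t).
lim Var(X_t) = 2/25

The OU SDE dX = -theta X dt + sigma dB admits the integrating factor exp(theta t): d(exp(theta t) X_t) = sigma exp(theta t) dB_t. Integrating from 0 to t gives X_t = x_0 * exp(-theta t) + sigma * int_0^t exp(-theta (t-s)) dB_s for any initial x_0. The Itô integral has variance (by the Itô isometry) sigma^2 * int_0^t exp(-2 theta (t - s)) ds = sigma^2 * (1 - exp(-2 theta t)) / (2 theta), independent of x_0.
With theta = 1, sigma = 2/5:
  Var(X_t) = (2/5)^2 * (1 - exp(-2*1 t)) / (2 * 1) = 2/25 - 2*exp(-2*t)/25.
As t -> infinity, exp(-2*1 t) -> 0, so the stationary variance is sigma^2 / (2 theta) = 2/25.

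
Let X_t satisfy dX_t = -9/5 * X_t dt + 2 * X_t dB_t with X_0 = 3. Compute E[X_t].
E[X_t] = 3*exp(-9*t/5)

For GBM dX = mu X dt + sigma X dB with X_0 = x_0, apply Itô to Y = log X: dY = (mu - sigma^2/2) dt + sigma dB, so Y_t = log(x_0) + (mu - sigma^2/2) t + sigma B_t and hence X_t = x_0 * exp((mu - sigma^2/2) t + sigma B_t).
With mu = -9/5, sigma = 2, x_0 = 3, this gives:
  X_t = 3 * exp((-19/5) * t + (2) * B_t).
Since sigma*B_t ~ Normal(0, sigma^2 t), E[exp(sigma*B_t)] = exp(sigma^2 t / 2); so E[X_t] = x_0 * exp((mu - sigma^2/2) t) * exp(sigma^2 t / 2) = x_0 * exp(mu t) = 3*exp(-9*t/5).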